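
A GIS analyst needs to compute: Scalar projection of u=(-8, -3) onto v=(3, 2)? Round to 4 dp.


u.v = -30, |v| = sqrt(13) = 3.6056
Scalar projection = u.v / |v| = -30 / sqrt(13) = -8.3205

-8.3205


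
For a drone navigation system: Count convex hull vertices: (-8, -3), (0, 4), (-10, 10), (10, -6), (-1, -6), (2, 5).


Convex hull vertices (CCW): (-10, 10), (-8, -3), (-1, -6), (10, -6), (2, 5)
Count = 5

5


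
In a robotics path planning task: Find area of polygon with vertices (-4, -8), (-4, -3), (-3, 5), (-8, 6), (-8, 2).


Shoelace sum: ((-4)*(-3) - (-4)*(-8)) + ((-4)*5 - (-3)*(-3)) + ((-3)*6 - (-8)*5) + ((-8)*2 - (-8)*6) + ((-8)*(-8) - (-4)*2)
= 77
Area = |77|/2 = 38.5

38.5


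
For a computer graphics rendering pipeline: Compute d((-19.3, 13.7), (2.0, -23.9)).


dx=21.3, dy=-37.6
d^2 = 21.3^2 + (-37.6)^2 = 1867.45
d = sqrt(1867.45) = 43.214

43.214


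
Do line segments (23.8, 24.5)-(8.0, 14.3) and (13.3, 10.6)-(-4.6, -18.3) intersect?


Cross products: d1=54.64, d2=-219.4, d3=112.52, d4=386.56
d1*d2 < 0 and d3*d4 < 0? no

No, they don't intersect


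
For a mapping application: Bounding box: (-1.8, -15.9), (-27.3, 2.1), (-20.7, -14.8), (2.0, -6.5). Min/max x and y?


x range: [-27.3, 2]
y range: [-15.9, 2.1]
Bounding box: (-27.3,-15.9) to (2,2.1)

(-27.3,-15.9) to (2,2.1)


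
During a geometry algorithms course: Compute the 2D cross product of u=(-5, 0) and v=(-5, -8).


u x v = u_x*v_y - u_y*v_x = (-5)*(-8) - 0*(-5)
= 40 - 0 = 40

40


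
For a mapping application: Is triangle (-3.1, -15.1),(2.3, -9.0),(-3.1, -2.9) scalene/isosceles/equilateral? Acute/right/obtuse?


Side lengths squared: AB^2=66.37, BC^2=66.37, CA^2=148.84
Sorted: [66.37, 66.37, 148.84]
By sides: Isosceles, By angles: Obtuse

Isosceles, Obtuse


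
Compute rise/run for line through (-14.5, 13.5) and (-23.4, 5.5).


slope = (y2-y1)/(x2-x1) = (5.5-13.5)/((-23.4)-(-14.5)) = (-8)/(-8.9) = 0.8989

0.8989


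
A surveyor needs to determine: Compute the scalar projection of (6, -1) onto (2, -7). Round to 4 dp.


u.v = 19, |v| = sqrt(53) = 7.2801
Scalar projection = u.v / |v| = 19 / sqrt(53) = 2.6099

2.6099


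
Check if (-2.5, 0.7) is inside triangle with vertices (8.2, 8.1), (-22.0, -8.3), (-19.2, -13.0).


Cross products: AB x AP = 48, BC x BP = 116.85, CA x CP = 23.01
All same sign? yes

Yes, inside


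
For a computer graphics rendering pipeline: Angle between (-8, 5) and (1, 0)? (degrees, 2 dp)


u.v = -8, |u| = sqrt(89) = 9.434, |v| = sqrt(1) = 1
cos(theta) = u.v/(|u||v|) = -8/sqrt(89) = -0.847998
theta = acos(-0.847998) = 147.99 degrees

147.99 degrees


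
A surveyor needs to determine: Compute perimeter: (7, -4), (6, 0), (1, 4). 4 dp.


Sides: (7, -4)->(6, 0): sqrt(17) = 4.123106, (6, 0)->(1, 4): sqrt(41) = 6.403124, (1, 4)->(7, -4): sqrt(100) = 10
Sum = 20.52623
Perimeter = 20.5262

20.5262


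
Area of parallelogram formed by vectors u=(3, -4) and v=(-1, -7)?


|u x v| = |3*(-7) - (-4)*(-1)|
= |(-21) - 4| = 25

25


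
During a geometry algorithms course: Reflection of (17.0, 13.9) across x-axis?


Reflection over x-axis: (x,y) -> (x,-y)
(17, 13.9) -> (17, -13.9)

(17, -13.9)


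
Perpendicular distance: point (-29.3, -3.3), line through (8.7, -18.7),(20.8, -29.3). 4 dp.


|cross product| = 216.46
|line direction| = sqrt(258.77) = 16.0863
Distance = 216.46/sqrt(258.77) = 13.4561

13.4561


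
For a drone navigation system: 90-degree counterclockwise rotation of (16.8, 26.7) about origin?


90° CCW: (x,y) -> (-y, x)
(16.8,26.7) -> (-26.7, 16.8)

(-26.7, 16.8)


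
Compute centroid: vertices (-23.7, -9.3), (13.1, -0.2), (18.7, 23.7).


Centroid = ((x_A+x_B+x_C)/3, (y_A+y_B+y_C)/3)
= (((-23.7)+13.1+18.7)/3, ((-9.3)+(-0.2)+23.7)/3)
= (2.7, 4.7333)

(2.7, 4.7333)


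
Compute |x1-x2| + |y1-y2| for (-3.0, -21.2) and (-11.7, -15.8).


|(-3)-(-11.7)| + |(-21.2)-(-15.8)| = 8.7 + 5.4 = 14.1

14.1


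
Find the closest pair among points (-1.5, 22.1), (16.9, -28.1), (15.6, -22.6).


d(P0,P1) = 53.4659, d(P0,P2) = 47.8592, d(P1,P2) = 5.6515
Closest: P1 and P2

Closest pair: (16.9, -28.1) and (15.6, -22.6), distance = 5.6515


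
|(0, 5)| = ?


|u| = sqrt(0^2 + 5^2) = sqrt(25) = 5

5


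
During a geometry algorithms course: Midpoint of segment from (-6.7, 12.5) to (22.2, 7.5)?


M = (((-6.7)+22.2)/2, (12.5+7.5)/2)
= (7.75, 10)

(7.75, 10)


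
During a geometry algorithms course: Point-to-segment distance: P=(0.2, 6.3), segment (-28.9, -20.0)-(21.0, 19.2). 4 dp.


Project P onto AB: t = 0.6167 (clamped to [0,1])
Closest point on segment: (1.871, 4.1728)
Distance: 2.705

2.705


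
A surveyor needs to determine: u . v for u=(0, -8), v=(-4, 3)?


u . v = u_x*v_x + u_y*v_y = 0*(-4) + (-8)*3
= 0 + (-24) = -24

-24


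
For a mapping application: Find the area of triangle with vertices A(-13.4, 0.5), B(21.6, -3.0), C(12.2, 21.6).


Area = |x_A(y_B-y_C) + x_B(y_C-y_A) + x_C(y_A-y_B)|/2
= |329.64 + 455.76 + 42.7|/2
= 828.1/2 = 414.05

414.05


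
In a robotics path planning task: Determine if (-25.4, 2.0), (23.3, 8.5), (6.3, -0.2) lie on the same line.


Cross product: (23.3-(-25.4))*((-0.2)-2) - (8.5-2)*(6.3-(-25.4))
= -313.19

No, not collinear


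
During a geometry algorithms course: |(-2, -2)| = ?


|u| = sqrt((-2)^2 + (-2)^2) = sqrt(8) = 2.8284

2.8284


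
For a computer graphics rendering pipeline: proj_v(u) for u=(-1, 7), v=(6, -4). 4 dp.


u.v = -34, |v| = sqrt(52) = 7.2111
Scalar projection = u.v / |v| = -34 / sqrt(52) = -4.715

-4.715


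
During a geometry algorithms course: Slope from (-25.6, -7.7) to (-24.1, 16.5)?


slope = (y2-y1)/(x2-x1) = (16.5-(-7.7))/((-24.1)-(-25.6)) = 24.2/1.5 = 16.1333

16.1333


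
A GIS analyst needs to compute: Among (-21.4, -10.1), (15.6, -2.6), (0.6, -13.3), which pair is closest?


d(P0,P1) = 37.7525, d(P0,P2) = 22.2315, d(P1,P2) = 18.4253
Closest: P1 and P2

Closest pair: (15.6, -2.6) and (0.6, -13.3), distance = 18.4253


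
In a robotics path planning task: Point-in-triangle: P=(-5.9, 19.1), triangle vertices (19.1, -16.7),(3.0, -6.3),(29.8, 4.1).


Cross products: AB x AP = -316.38, BC x BP = 773.28, CA x CP = -903.06
All same sign? no

No, outside


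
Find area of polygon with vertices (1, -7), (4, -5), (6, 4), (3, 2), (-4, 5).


Shoelace sum: (1*(-5) - 4*(-7)) + (4*4 - 6*(-5)) + (6*2 - 3*4) + (3*5 - (-4)*2) + ((-4)*(-7) - 1*5)
= 115
Area = |115|/2 = 57.5

57.5


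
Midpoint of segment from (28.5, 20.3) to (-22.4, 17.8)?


M = ((28.5+(-22.4))/2, (20.3+17.8)/2)
= (3.05, 19.05)

(3.05, 19.05)


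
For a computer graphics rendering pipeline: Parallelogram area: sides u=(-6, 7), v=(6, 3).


|u x v| = |(-6)*3 - 7*6|
= |(-18) - 42| = 60

60


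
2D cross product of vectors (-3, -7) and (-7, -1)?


u x v = u_x*v_y - u_y*v_x = (-3)*(-1) - (-7)*(-7)
= 3 - 49 = -46

-46


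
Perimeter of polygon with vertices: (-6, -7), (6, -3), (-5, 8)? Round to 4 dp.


Sides: (-6, -7)->(6, -3): sqrt(160) = 12.649111, (6, -3)->(-5, 8): sqrt(242) = 15.556349, (-5, 8)->(-6, -7): sqrt(226) = 15.033296
Sum = 43.238756
Perimeter = 43.2388

43.2388


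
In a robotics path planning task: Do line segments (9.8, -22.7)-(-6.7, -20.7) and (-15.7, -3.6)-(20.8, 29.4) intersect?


Cross products: d1=-1538.65, d2=-921.15, d3=-264.15, d4=-881.65
d1*d2 < 0 and d3*d4 < 0? no

No, they don't intersect


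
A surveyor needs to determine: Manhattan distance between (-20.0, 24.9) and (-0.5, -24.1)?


|(-20)-(-0.5)| + |24.9-(-24.1)| = 19.5 + 49 = 68.5

68.5


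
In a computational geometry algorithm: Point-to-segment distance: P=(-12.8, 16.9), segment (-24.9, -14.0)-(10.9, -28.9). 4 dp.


Project P onto AB: t = 0 (clamped to [0,1])
Closest point on segment: (-24.9, -14)
Distance: 33.1846

33.1846


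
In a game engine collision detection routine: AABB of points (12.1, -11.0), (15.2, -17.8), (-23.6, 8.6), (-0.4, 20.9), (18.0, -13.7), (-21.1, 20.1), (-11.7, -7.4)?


x range: [-23.6, 18]
y range: [-17.8, 20.9]
Bounding box: (-23.6,-17.8) to (18,20.9)

(-23.6,-17.8) to (18,20.9)


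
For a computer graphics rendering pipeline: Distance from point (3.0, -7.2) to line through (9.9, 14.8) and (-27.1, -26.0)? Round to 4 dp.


|cross product| = 532.48
|line direction| = sqrt(3033.64) = 55.0785
Distance = 532.48/sqrt(3033.64) = 9.6677

9.6677


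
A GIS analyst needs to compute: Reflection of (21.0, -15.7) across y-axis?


Reflection over y-axis: (x,y) -> (-x,y)
(21, -15.7) -> (-21, -15.7)

(-21, -15.7)


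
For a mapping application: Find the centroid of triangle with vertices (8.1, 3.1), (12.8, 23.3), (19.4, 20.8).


Centroid = ((x_A+x_B+x_C)/3, (y_A+y_B+y_C)/3)
= ((8.1+12.8+19.4)/3, (3.1+23.3+20.8)/3)
= (13.4333, 15.7333)

(13.4333, 15.7333)


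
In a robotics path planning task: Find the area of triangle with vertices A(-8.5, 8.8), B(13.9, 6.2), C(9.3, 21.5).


Area = |x_A(y_B-y_C) + x_B(y_C-y_A) + x_C(y_A-y_B)|/2
= |130.05 + 176.53 + 24.18|/2
= 330.76/2 = 165.38

165.38


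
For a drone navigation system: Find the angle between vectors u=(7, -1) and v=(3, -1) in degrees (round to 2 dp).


u.v = 22, |u| = sqrt(50) = 7.0711, |v| = sqrt(10) = 3.1623
cos(theta) = u.v/(|u||v|) = 22/sqrt(500) = 0.98387
theta = acos(0.98387) = 10.3 degrees

10.3 degrees


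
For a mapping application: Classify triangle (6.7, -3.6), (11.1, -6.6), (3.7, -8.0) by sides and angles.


Side lengths squared: AB^2=28.36, BC^2=56.72, CA^2=28.36
Sorted: [28.36, 28.36, 56.72]
By sides: Isosceles, By angles: Right

Isosceles, Right


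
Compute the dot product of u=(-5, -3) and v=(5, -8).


u . v = u_x*v_x + u_y*v_y = (-5)*5 + (-3)*(-8)
= (-25) + 24 = -1

-1


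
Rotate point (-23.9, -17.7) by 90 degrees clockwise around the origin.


90° CW: (x,y) -> (y, -x)
(-23.9,-17.7) -> (-17.7, 23.9)

(-17.7, 23.9)


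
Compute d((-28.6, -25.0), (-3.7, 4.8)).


dx=24.9, dy=29.8
d^2 = 24.9^2 + 29.8^2 = 1508.05
d = sqrt(1508.05) = 38.8336

38.8336


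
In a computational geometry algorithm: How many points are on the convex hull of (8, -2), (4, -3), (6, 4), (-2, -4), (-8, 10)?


Convex hull vertices (CCW): (-8, 10), (-2, -4), (4, -3), (8, -2), (6, 4)
Count = 5

5


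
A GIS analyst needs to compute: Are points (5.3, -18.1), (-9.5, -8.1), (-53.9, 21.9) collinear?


Cross product: ((-9.5)-5.3)*(21.9-(-18.1)) - ((-8.1)-(-18.1))*((-53.9)-5.3)
= 0

Yes, collinear


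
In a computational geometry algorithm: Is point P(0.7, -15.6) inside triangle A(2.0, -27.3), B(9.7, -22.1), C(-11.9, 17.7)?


Cross products: AB x AP = 96.85, BC x BP = 217.8, CA x CP = 104.13
All same sign? yes

Yes, inside


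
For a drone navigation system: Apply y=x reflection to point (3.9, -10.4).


Reflection over y=x: (x,y) -> (y,x)
(3.9, -10.4) -> (-10.4, 3.9)

(-10.4, 3.9)


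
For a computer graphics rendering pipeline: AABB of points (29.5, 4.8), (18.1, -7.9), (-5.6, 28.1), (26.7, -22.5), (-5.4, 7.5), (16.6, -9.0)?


x range: [-5.6, 29.5]
y range: [-22.5, 28.1]
Bounding box: (-5.6,-22.5) to (29.5,28.1)

(-5.6,-22.5) to (29.5,28.1)


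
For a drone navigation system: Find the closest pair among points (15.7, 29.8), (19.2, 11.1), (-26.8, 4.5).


d(P0,P1) = 19.0247, d(P0,P2) = 49.4605, d(P1,P2) = 46.4711
Closest: P0 and P1

Closest pair: (15.7, 29.8) and (19.2, 11.1), distance = 19.0247


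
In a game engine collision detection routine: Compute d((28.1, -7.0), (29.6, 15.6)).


dx=1.5, dy=22.6
d^2 = 1.5^2 + 22.6^2 = 513.01
d = sqrt(513.01) = 22.6497

22.6497


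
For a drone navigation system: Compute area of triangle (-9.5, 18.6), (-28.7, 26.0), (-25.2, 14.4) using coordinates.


Area = |x_A(y_B-y_C) + x_B(y_C-y_A) + x_C(y_A-y_B)|/2
= |(-110.2) + 120.54 + 186.48|/2
= 196.82/2 = 98.41

98.41


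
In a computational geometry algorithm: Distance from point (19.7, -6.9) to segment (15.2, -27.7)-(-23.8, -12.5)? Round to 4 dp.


Project P onto AB: t = 0.0803 (clamped to [0,1])
Closest point on segment: (12.0689, -26.4797)
Distance: 21.0142

21.0142


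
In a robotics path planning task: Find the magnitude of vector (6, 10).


|u| = sqrt(6^2 + 10^2) = sqrt(136) = 11.6619

11.6619


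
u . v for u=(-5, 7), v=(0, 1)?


u . v = u_x*v_x + u_y*v_y = (-5)*0 + 7*1
= 0 + 7 = 7

7


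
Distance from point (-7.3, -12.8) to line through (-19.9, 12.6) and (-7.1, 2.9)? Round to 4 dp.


|cross product| = 202.9
|line direction| = sqrt(257.93) = 16.0602
Distance = 202.9/sqrt(257.93) = 12.6337

12.6337


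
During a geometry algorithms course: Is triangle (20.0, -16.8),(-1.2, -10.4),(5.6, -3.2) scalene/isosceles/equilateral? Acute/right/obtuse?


Side lengths squared: AB^2=490.4, BC^2=98.08, CA^2=392.32
Sorted: [98.08, 392.32, 490.4]
By sides: Scalene, By angles: Right

Scalene, Right


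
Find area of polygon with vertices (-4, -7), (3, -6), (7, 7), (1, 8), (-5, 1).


Shoelace sum: ((-4)*(-6) - 3*(-7)) + (3*7 - 7*(-6)) + (7*8 - 1*7) + (1*1 - (-5)*8) + ((-5)*(-7) - (-4)*1)
= 237
Area = |237|/2 = 118.5

118.5


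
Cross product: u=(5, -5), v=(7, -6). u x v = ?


u x v = u_x*v_y - u_y*v_x = 5*(-6) - (-5)*7
= (-30) - (-35) = 5

5


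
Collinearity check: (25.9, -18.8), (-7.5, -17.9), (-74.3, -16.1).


Cross product: ((-7.5)-25.9)*((-16.1)-(-18.8)) - ((-17.9)-(-18.8))*((-74.3)-25.9)
= 0

Yes, collinear


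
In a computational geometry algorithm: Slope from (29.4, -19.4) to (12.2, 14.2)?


slope = (y2-y1)/(x2-x1) = (14.2-(-19.4))/(12.2-29.4) = 33.6/(-17.2) = -1.9535

-1.9535


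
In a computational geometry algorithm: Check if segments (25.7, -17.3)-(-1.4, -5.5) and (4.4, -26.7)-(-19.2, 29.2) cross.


Cross products: d1=-1412.51, d2=-176.1, d3=506.08, d4=-730.33
d1*d2 < 0 and d3*d4 < 0? no

No, they don't intersect


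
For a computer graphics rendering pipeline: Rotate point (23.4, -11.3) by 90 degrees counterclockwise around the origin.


90° CCW: (x,y) -> (-y, x)
(23.4,-11.3) -> (11.3, 23.4)

(11.3, 23.4)


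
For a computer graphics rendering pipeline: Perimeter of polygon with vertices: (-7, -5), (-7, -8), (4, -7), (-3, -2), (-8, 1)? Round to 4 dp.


Sides: (-7, -5)->(-7, -8): sqrt(9) = 3, (-7, -8)->(4, -7): sqrt(122) = 11.045361, (4, -7)->(-3, -2): sqrt(74) = 8.602325, (-3, -2)->(-8, 1): sqrt(34) = 5.830952, (-8, 1)->(-7, -5): sqrt(37) = 6.082763
Sum = 34.561401
Perimeter = 34.5614

34.5614


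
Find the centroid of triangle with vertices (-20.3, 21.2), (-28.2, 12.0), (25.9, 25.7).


Centroid = ((x_A+x_B+x_C)/3, (y_A+y_B+y_C)/3)
= (((-20.3)+(-28.2)+25.9)/3, (21.2+12+25.7)/3)
= (-7.5333, 19.6333)

(-7.5333, 19.6333)


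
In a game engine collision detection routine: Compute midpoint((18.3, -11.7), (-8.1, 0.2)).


M = ((18.3+(-8.1))/2, ((-11.7)+0.2)/2)
= (5.1, -5.75)

(5.1, -5.75)


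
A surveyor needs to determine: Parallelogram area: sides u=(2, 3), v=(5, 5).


|u x v| = |2*5 - 3*5|
= |10 - 15| = 5

5


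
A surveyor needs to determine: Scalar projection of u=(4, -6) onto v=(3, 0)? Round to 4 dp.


u.v = 12, |v| = sqrt(9) = 3
Scalar projection = u.v / |v| = 12 / sqrt(9) = 4

4


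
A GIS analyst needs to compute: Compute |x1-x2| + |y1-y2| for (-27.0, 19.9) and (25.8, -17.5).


|(-27)-25.8| + |19.9-(-17.5)| = 52.8 + 37.4 = 90.2

90.2


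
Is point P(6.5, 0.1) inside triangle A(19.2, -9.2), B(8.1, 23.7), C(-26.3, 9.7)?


Cross products: AB x AP = 314.6, BC x BP = 789.44, CA x CP = 183.12
All same sign? yes

Yes, inside


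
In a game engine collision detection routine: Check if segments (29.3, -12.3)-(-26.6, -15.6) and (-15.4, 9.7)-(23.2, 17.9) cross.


Cross products: d1=-1215.74, d2=-884.74, d3=-1377.31, d4=-1708.31
d1*d2 < 0 and d3*d4 < 0? no

No, they don't intersect


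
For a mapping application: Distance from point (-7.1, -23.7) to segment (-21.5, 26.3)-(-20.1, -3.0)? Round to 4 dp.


Project P onto AB: t = 1 (clamped to [0,1])
Closest point on segment: (-20.1, -3)
Distance: 24.4436

24.4436


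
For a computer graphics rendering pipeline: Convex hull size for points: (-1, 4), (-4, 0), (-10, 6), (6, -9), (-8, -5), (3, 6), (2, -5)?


Convex hull vertices (CCW): (-10, 6), (-8, -5), (6, -9), (3, 6)
Count = 4

4


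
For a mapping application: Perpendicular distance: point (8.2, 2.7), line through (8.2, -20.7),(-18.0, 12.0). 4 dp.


|cross product| = 613.08
|line direction| = sqrt(1755.73) = 41.9014
Distance = 613.08/sqrt(1755.73) = 14.6315

14.6315


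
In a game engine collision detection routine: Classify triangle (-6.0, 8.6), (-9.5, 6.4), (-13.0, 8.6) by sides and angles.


Side lengths squared: AB^2=17.09, BC^2=17.09, CA^2=49
Sorted: [17.09, 17.09, 49]
By sides: Isosceles, By angles: Obtuse

Isosceles, Obtuse


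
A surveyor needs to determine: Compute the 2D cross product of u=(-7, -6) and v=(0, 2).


u x v = u_x*v_y - u_y*v_x = (-7)*2 - (-6)*0
= (-14) - 0 = -14

-14


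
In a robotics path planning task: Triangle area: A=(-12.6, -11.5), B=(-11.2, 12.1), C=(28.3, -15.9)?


Area = |x_A(y_B-y_C) + x_B(y_C-y_A) + x_C(y_A-y_B)|/2
= |(-352.8) + 49.28 + (-667.88)|/2
= 971.4/2 = 485.7

485.7


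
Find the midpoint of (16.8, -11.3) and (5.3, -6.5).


M = ((16.8+5.3)/2, ((-11.3)+(-6.5))/2)
= (11.05, -8.9)

(11.05, -8.9)


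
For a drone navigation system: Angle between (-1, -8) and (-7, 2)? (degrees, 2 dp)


u.v = -9, |u| = sqrt(65) = 8.0623, |v| = sqrt(53) = 7.2801
cos(theta) = u.v/(|u||v|) = -9/sqrt(3445) = -0.153337
theta = acos(-0.153337) = 98.82 degrees

98.82 degrees


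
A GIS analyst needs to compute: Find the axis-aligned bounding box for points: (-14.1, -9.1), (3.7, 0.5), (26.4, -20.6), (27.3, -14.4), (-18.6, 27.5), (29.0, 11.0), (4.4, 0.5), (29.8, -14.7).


x range: [-18.6, 29.8]
y range: [-20.6, 27.5]
Bounding box: (-18.6,-20.6) to (29.8,27.5)

(-18.6,-20.6) to (29.8,27.5)


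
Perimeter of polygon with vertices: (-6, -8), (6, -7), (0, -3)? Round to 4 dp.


Sides: (-6, -8)->(6, -7): sqrt(145) = 12.041595, (6, -7)->(0, -3): sqrt(52) = 7.211103, (0, -3)->(-6, -8): sqrt(61) = 7.81025
Sum = 27.062948
Perimeter = 27.0629

27.0629


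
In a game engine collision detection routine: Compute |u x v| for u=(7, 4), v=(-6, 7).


|u x v| = |7*7 - 4*(-6)|
= |49 - (-24)| = 73

73


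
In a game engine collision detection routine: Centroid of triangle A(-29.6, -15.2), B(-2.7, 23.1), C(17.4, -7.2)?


Centroid = ((x_A+x_B+x_C)/3, (y_A+y_B+y_C)/3)
= (((-29.6)+(-2.7)+17.4)/3, ((-15.2)+23.1+(-7.2))/3)
= (-4.9667, 0.2333)

(-4.9667, 0.2333)


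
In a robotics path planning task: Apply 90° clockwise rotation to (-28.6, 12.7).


90° CW: (x,y) -> (y, -x)
(-28.6,12.7) -> (12.7, 28.6)

(12.7, 28.6)


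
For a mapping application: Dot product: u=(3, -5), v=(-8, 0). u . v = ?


u . v = u_x*v_x + u_y*v_y = 3*(-8) + (-5)*0
= (-24) + 0 = -24

-24


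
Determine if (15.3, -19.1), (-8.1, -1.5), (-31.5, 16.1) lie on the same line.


Cross product: ((-8.1)-15.3)*(16.1-(-19.1)) - ((-1.5)-(-19.1))*((-31.5)-15.3)
= 0

Yes, collinear


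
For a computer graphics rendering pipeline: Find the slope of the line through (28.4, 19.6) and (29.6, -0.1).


slope = (y2-y1)/(x2-x1) = ((-0.1)-19.6)/(29.6-28.4) = (-19.7)/1.2 = -16.4167

-16.4167


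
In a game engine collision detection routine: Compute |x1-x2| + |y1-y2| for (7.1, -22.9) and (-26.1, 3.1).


|7.1-(-26.1)| + |(-22.9)-3.1| = 33.2 + 26 = 59.2

59.2


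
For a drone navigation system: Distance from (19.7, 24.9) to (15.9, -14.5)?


dx=-3.8, dy=-39.4
d^2 = (-3.8)^2 + (-39.4)^2 = 1566.8
d = sqrt(1566.8) = 39.5828

39.5828


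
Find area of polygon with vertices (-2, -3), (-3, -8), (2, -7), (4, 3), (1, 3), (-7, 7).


Shoelace sum: ((-2)*(-8) - (-3)*(-3)) + ((-3)*(-7) - 2*(-8)) + (2*3 - 4*(-7)) + (4*3 - 1*3) + (1*7 - (-7)*3) + ((-7)*(-3) - (-2)*7)
= 150
Area = |150|/2 = 75

75


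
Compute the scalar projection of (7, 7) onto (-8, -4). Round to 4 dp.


u.v = -84, |v| = sqrt(80) = 8.9443
Scalar projection = u.v / |v| = -84 / sqrt(80) = -9.3915

-9.3915


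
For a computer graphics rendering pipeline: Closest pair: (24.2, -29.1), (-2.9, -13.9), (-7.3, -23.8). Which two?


d(P0,P1) = 31.0717, d(P0,P2) = 31.9428, d(P1,P2) = 10.8337
Closest: P1 and P2

Closest pair: (-2.9, -13.9) and (-7.3, -23.8), distance = 10.8337


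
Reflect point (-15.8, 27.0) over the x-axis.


Reflection over x-axis: (x,y) -> (x,-y)
(-15.8, 27) -> (-15.8, -27)

(-15.8, -27)


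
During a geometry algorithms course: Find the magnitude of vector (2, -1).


|u| = sqrt(2^2 + (-1)^2) = sqrt(5) = 2.2361

2.2361


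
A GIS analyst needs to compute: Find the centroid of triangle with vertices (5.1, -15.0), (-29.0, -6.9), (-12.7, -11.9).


Centroid = ((x_A+x_B+x_C)/3, (y_A+y_B+y_C)/3)
= ((5.1+(-29)+(-12.7))/3, ((-15)+(-6.9)+(-11.9))/3)
= (-12.2, -11.2667)

(-12.2, -11.2667)


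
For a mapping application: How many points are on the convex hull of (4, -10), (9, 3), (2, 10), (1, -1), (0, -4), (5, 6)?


Convex hull vertices (CCW): (0, -4), (4, -10), (9, 3), (2, 10)
Count = 4

4


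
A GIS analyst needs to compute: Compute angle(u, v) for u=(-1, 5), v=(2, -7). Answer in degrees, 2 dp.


u.v = -37, |u| = sqrt(26) = 5.099, |v| = sqrt(53) = 7.2801
cos(theta) = u.v/(|u||v|) = -37/sqrt(1378) = -0.996729
theta = acos(-0.996729) = 175.36 degrees

175.36 degrees


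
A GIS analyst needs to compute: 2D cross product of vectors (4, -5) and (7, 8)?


u x v = u_x*v_y - u_y*v_x = 4*8 - (-5)*7
= 32 - (-35) = 67

67


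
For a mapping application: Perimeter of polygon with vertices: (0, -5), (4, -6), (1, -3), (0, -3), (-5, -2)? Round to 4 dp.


Sides: (0, -5)->(4, -6): sqrt(17) = 4.123106, (4, -6)->(1, -3): sqrt(18) = 4.242641, (1, -3)->(0, -3): sqrt(1) = 1, (0, -3)->(-5, -2): sqrt(26) = 5.09902, (-5, -2)->(0, -5): sqrt(34) = 5.830952
Sum = 20.295719
Perimeter = 20.2957

20.2957


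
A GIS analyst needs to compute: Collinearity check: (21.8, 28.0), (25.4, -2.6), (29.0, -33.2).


Cross product: (25.4-21.8)*((-33.2)-28) - ((-2.6)-28)*(29-21.8)
= 0

Yes, collinear


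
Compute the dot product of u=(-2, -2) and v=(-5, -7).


u . v = u_x*v_x + u_y*v_y = (-2)*(-5) + (-2)*(-7)
= 10 + 14 = 24

24


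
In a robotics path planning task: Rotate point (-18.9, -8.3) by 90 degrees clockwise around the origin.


90° CW: (x,y) -> (y, -x)
(-18.9,-8.3) -> (-8.3, 18.9)

(-8.3, 18.9)


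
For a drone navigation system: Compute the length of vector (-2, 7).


|u| = sqrt((-2)^2 + 7^2) = sqrt(53) = 7.2801

7.2801


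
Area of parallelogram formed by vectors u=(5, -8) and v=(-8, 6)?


|u x v| = |5*6 - (-8)*(-8)|
= |30 - 64| = 34

34


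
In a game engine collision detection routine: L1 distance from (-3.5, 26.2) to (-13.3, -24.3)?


|(-3.5)-(-13.3)| + |26.2-(-24.3)| = 9.8 + 50.5 = 60.3

60.3


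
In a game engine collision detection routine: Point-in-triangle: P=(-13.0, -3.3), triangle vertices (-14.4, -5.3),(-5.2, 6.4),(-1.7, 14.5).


Cross products: AB x AP = 2.02, BC x BP = 29.23, CA x CP = 2.32
All same sign? yes

Yes, inside


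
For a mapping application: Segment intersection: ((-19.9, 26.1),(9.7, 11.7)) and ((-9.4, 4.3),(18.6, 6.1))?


Cross products: d1=629.3, d2=172.82, d3=-494.08, d4=-37.6
d1*d2 < 0 and d3*d4 < 0? no

No, they don't intersect


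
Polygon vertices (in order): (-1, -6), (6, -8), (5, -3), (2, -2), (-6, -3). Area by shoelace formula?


Shoelace sum: ((-1)*(-8) - 6*(-6)) + (6*(-3) - 5*(-8)) + (5*(-2) - 2*(-3)) + (2*(-3) - (-6)*(-2)) + ((-6)*(-6) - (-1)*(-3))
= 77
Area = |77|/2 = 38.5

38.5


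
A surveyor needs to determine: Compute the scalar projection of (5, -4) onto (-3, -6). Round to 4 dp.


u.v = 9, |v| = sqrt(45) = 6.7082
Scalar projection = u.v / |v| = 9 / sqrt(45) = 1.3416

1.3416


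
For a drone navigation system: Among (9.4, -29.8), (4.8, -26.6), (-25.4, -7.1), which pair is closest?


d(P0,P1) = 5.6036, d(P0,P2) = 41.5491, d(P1,P2) = 35.9484
Closest: P0 and P1

Closest pair: (9.4, -29.8) and (4.8, -26.6), distance = 5.6036


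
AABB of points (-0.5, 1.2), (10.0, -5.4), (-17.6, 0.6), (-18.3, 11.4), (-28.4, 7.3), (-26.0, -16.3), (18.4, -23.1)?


x range: [-28.4, 18.4]
y range: [-23.1, 11.4]
Bounding box: (-28.4,-23.1) to (18.4,11.4)

(-28.4,-23.1) to (18.4,11.4)


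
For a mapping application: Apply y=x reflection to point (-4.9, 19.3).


Reflection over y=x: (x,y) -> (y,x)
(-4.9, 19.3) -> (19.3, -4.9)

(19.3, -4.9)


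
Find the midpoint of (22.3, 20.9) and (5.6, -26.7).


M = ((22.3+5.6)/2, (20.9+(-26.7))/2)
= (13.95, -2.9)

(13.95, -2.9)


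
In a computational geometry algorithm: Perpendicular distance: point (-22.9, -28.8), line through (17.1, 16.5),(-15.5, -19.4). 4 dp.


|cross product| = 40.78
|line direction| = sqrt(2351.57) = 48.493
Distance = 40.78/sqrt(2351.57) = 0.8409

0.8409


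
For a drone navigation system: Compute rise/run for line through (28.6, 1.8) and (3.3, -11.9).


slope = (y2-y1)/(x2-x1) = ((-11.9)-1.8)/(3.3-28.6) = (-13.7)/(-25.3) = 0.5415

0.5415


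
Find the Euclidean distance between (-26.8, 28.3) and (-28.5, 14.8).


dx=-1.7, dy=-13.5
d^2 = (-1.7)^2 + (-13.5)^2 = 185.14
d = sqrt(185.14) = 13.6066

13.6066


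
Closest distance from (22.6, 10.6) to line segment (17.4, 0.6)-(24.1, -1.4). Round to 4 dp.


Project P onto AB: t = 0.3035 (clamped to [0,1])
Closest point on segment: (19.4337, -0.0071)
Distance: 11.0696

11.0696


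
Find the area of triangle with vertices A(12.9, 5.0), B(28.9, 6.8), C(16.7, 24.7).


Area = |x_A(y_B-y_C) + x_B(y_C-y_A) + x_C(y_A-y_B)|/2
= |(-230.91) + 569.33 + (-30.06)|/2
= 308.36/2 = 154.18

154.18


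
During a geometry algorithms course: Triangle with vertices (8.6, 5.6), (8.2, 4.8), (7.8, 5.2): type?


Side lengths squared: AB^2=0.8, BC^2=0.32, CA^2=0.8
Sorted: [0.32, 0.8, 0.8]
By sides: Isosceles, By angles: Acute

Isosceles, Acute


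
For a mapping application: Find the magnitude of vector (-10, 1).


|u| = sqrt((-10)^2 + 1^2) = sqrt(101) = 10.0499

10.0499


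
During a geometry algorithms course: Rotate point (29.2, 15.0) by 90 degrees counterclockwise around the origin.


90° CCW: (x,y) -> (-y, x)
(29.2,15) -> (-15, 29.2)

(-15, 29.2)


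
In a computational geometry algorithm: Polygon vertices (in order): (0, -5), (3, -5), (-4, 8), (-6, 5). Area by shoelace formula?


Shoelace sum: (0*(-5) - 3*(-5)) + (3*8 - (-4)*(-5)) + ((-4)*5 - (-6)*8) + ((-6)*(-5) - 0*5)
= 77
Area = |77|/2 = 38.5

38.5


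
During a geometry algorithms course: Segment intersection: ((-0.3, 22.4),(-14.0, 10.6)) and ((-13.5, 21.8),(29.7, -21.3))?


Cross products: d1=594.84, d2=-505.39, d3=-147.54, d4=952.69
d1*d2 < 0 and d3*d4 < 0? yes

Yes, they intersect


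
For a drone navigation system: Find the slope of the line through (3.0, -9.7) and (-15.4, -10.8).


slope = (y2-y1)/(x2-x1) = ((-10.8)-(-9.7))/((-15.4)-3) = (-1.1)/(-18.4) = 0.0598

0.0598


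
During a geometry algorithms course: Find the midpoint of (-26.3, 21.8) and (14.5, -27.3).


M = (((-26.3)+14.5)/2, (21.8+(-27.3))/2)
= (-5.9, -2.75)

(-5.9, -2.75)


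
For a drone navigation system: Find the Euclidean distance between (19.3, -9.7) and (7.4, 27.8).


dx=-11.9, dy=37.5
d^2 = (-11.9)^2 + 37.5^2 = 1547.86
d = sqrt(1547.86) = 39.3429

39.3429


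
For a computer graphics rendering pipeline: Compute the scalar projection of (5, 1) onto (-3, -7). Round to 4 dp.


u.v = -22, |v| = sqrt(58) = 7.6158
Scalar projection = u.v / |v| = -22 / sqrt(58) = -2.8887

-2.8887


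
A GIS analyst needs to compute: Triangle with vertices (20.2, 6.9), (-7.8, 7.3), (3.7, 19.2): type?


Side lengths squared: AB^2=784.16, BC^2=273.86, CA^2=423.54
Sorted: [273.86, 423.54, 784.16]
By sides: Scalene, By angles: Obtuse

Scalene, Obtuse


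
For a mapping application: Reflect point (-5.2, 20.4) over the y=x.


Reflection over y=x: (x,y) -> (y,x)
(-5.2, 20.4) -> (20.4, -5.2)

(20.4, -5.2)


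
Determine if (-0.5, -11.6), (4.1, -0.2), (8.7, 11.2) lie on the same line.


Cross product: (4.1-(-0.5))*(11.2-(-11.6)) - ((-0.2)-(-11.6))*(8.7-(-0.5))
= 0

Yes, collinear


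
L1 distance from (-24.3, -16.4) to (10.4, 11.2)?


|(-24.3)-10.4| + |(-16.4)-11.2| = 34.7 + 27.6 = 62.3

62.3


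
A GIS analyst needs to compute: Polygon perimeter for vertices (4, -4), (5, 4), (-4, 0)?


Sides: (4, -4)->(5, 4): sqrt(65) = 8.062258, (5, 4)->(-4, 0): sqrt(97) = 9.848858, (-4, 0)->(4, -4): sqrt(80) = 8.944272
Sum = 26.855388
Perimeter = 26.8554

26.8554


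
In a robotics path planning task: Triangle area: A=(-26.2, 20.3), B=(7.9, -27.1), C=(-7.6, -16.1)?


Area = |x_A(y_B-y_C) + x_B(y_C-y_A) + x_C(y_A-y_B)|/2
= |288.2 + (-287.56) + (-360.24)|/2
= 359.6/2 = 179.8

179.8


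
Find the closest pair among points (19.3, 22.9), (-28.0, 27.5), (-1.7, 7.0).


d(P0,P1) = 47.5232, d(P0,P2) = 26.3403, d(P1,P2) = 33.3458
Closest: P0 and P2

Closest pair: (19.3, 22.9) and (-1.7, 7.0), distance = 26.3403


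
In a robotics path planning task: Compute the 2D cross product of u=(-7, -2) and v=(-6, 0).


u x v = u_x*v_y - u_y*v_x = (-7)*0 - (-2)*(-6)
= 0 - 12 = -12

-12


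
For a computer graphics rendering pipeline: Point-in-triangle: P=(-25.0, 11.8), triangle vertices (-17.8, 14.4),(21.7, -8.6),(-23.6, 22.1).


Cross products: AB x AP = -268.3, BC x BP = 509.57, CA x CP = -70.52
All same sign? no

No, outside


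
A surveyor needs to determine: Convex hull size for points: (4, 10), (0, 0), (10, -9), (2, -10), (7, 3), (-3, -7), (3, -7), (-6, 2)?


Convex hull vertices (CCW): (-6, 2), (-3, -7), (2, -10), (10, -9), (7, 3), (4, 10)
Count = 6

6


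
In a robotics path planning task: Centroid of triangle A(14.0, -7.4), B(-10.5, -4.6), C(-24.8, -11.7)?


Centroid = ((x_A+x_B+x_C)/3, (y_A+y_B+y_C)/3)
= ((14+(-10.5)+(-24.8))/3, ((-7.4)+(-4.6)+(-11.7))/3)
= (-7.1, -7.9)

(-7.1, -7.9)


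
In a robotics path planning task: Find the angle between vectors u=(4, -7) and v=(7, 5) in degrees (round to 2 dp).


u.v = -7, |u| = sqrt(65) = 8.0623, |v| = sqrt(74) = 8.6023
cos(theta) = u.v/(|u||v|) = -7/sqrt(4810) = -0.100931
theta = acos(-0.100931) = 95.79 degrees

95.79 degrees


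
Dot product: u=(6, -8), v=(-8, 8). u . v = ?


u . v = u_x*v_x + u_y*v_y = 6*(-8) + (-8)*8
= (-48) + (-64) = -112

-112


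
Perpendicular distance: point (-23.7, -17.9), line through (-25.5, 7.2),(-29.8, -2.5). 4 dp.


|cross product| = 125.39
|line direction| = sqrt(112.58) = 10.6104
Distance = 125.39/sqrt(112.58) = 11.8177

11.8177


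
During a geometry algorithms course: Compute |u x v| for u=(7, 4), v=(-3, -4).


|u x v| = |7*(-4) - 4*(-3)|
= |(-28) - (-12)| = 16

16


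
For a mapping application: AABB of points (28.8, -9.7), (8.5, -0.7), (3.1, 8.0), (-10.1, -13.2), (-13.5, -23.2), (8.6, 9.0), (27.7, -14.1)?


x range: [-13.5, 28.8]
y range: [-23.2, 9]
Bounding box: (-13.5,-23.2) to (28.8,9)

(-13.5,-23.2) to (28.8,9)


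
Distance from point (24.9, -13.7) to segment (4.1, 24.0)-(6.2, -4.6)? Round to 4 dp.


Project P onto AB: t = 1 (clamped to [0,1])
Closest point on segment: (6.2, -4.6)
Distance: 20.7966

20.7966


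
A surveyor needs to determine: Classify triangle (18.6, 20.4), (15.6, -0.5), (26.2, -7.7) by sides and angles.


Side lengths squared: AB^2=445.81, BC^2=164.2, CA^2=847.37
Sorted: [164.2, 445.81, 847.37]
By sides: Scalene, By angles: Obtuse

Scalene, Obtuse


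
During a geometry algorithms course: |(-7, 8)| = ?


|u| = sqrt((-7)^2 + 8^2) = sqrt(113) = 10.6301

10.6301


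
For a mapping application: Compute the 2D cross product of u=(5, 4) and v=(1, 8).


u x v = u_x*v_y - u_y*v_x = 5*8 - 4*1
= 40 - 4 = 36

36


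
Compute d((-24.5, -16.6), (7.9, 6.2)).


dx=32.4, dy=22.8
d^2 = 32.4^2 + 22.8^2 = 1569.6
d = sqrt(1569.6) = 39.6182

39.6182


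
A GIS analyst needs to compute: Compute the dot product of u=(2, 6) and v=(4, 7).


u . v = u_x*v_x + u_y*v_y = 2*4 + 6*7
= 8 + 42 = 50

50


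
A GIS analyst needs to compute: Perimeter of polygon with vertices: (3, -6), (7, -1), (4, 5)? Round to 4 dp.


Sides: (3, -6)->(7, -1): sqrt(41) = 6.403124, (7, -1)->(4, 5): sqrt(45) = 6.708204, (4, 5)->(3, -6): sqrt(122) = 11.045361
Sum = 24.156689
Perimeter = 24.1567

24.1567


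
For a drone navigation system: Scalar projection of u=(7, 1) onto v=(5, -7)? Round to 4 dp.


u.v = 28, |v| = sqrt(74) = 8.6023
Scalar projection = u.v / |v| = 28 / sqrt(74) = 3.2549

3.2549


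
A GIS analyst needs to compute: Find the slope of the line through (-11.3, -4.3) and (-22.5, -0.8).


slope = (y2-y1)/(x2-x1) = ((-0.8)-(-4.3))/((-22.5)-(-11.3)) = 3.5/(-11.2) = -0.3125

-0.3125


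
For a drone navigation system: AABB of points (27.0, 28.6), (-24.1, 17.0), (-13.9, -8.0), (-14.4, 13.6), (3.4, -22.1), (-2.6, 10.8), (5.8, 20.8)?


x range: [-24.1, 27]
y range: [-22.1, 28.6]
Bounding box: (-24.1,-22.1) to (27,28.6)

(-24.1,-22.1) to (27,28.6)


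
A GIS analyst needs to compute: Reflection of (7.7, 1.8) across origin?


Reflection over origin: (x,y) -> (-x,-y)
(7.7, 1.8) -> (-7.7, -1.8)

(-7.7, -1.8)


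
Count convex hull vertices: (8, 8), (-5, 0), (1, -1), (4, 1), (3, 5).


Convex hull vertices (CCW): (-5, 0), (1, -1), (4, 1), (8, 8), (3, 5)
Count = 5

5


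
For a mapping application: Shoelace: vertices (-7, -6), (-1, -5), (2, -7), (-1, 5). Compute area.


Shoelace sum: ((-7)*(-5) - (-1)*(-6)) + ((-1)*(-7) - 2*(-5)) + (2*5 - (-1)*(-7)) + ((-1)*(-6) - (-7)*5)
= 90
Area = |90|/2 = 45

45


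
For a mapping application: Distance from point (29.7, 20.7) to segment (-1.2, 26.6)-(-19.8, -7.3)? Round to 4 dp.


Project P onto AB: t = 0 (clamped to [0,1])
Closest point on segment: (-1.2, 26.6)
Distance: 31.4582

31.4582


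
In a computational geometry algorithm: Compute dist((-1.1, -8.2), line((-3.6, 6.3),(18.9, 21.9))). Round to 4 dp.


|cross product| = 365.25
|line direction| = sqrt(749.61) = 27.379
Distance = 365.25/sqrt(749.61) = 13.3405

13.3405


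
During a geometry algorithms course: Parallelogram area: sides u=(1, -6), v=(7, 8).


|u x v| = |1*8 - (-6)*7|
= |8 - (-42)| = 50

50


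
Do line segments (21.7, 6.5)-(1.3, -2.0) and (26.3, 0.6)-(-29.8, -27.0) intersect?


Cross products: d1=-457.95, d2=-544.14, d3=159.46, d4=245.65
d1*d2 < 0 and d3*d4 < 0? no

No, they don't intersect


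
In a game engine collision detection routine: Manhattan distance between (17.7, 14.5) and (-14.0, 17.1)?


|17.7-(-14)| + |14.5-17.1| = 31.7 + 2.6 = 34.3

34.3


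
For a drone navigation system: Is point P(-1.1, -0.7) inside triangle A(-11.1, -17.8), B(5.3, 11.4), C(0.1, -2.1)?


Cross products: AB x AP = -11.56, BC x BP = -23.48, CA x CP = -34.52
All same sign? yes

Yes, inside


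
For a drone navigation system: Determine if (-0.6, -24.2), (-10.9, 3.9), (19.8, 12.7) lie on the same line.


Cross product: ((-10.9)-(-0.6))*(12.7-(-24.2)) - (3.9-(-24.2))*(19.8-(-0.6))
= -953.31

No, not collinear


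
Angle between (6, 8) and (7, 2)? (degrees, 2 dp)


u.v = 58, |u| = sqrt(100) = 10, |v| = sqrt(53) = 7.2801
cos(theta) = u.v/(|u||v|) = 58/sqrt(5300) = 0.796691
theta = acos(0.796691) = 37.18 degrees

37.18 degrees


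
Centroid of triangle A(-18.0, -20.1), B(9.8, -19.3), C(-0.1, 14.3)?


Centroid = ((x_A+x_B+x_C)/3, (y_A+y_B+y_C)/3)
= (((-18)+9.8+(-0.1))/3, ((-20.1)+(-19.3)+14.3)/3)
= (-2.7667, -8.3667)

(-2.7667, -8.3667)


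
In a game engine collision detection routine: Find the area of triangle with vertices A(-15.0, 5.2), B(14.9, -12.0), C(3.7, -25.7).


Area = |x_A(y_B-y_C) + x_B(y_C-y_A) + x_C(y_A-y_B)|/2
= |(-205.5) + (-460.41) + 63.64|/2
= 602.27/2 = 301.135

301.135


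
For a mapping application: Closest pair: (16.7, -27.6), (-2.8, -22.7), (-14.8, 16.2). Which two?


d(P0,P1) = 20.1062, d(P0,P2) = 53.9508, d(P1,P2) = 40.7088
Closest: P0 and P1

Closest pair: (16.7, -27.6) and (-2.8, -22.7), distance = 20.1062


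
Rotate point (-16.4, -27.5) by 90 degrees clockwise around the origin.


90° CW: (x,y) -> (y, -x)
(-16.4,-27.5) -> (-27.5, 16.4)

(-27.5, 16.4)


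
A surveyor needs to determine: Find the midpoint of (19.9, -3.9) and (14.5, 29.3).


M = ((19.9+14.5)/2, ((-3.9)+29.3)/2)
= (17.2, 12.7)

(17.2, 12.7)


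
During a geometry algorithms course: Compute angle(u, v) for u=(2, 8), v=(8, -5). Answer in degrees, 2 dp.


u.v = -24, |u| = sqrt(68) = 8.2462, |v| = sqrt(89) = 9.434
cos(theta) = u.v/(|u||v|) = -24/sqrt(6052) = -0.308505
theta = acos(-0.308505) = 107.97 degrees

107.97 degrees


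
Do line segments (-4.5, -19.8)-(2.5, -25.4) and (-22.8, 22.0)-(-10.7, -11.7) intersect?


Cross products: d1=110.93, d2=279.07, d3=190.12, d4=21.98
d1*d2 < 0 and d3*d4 < 0? no

No, they don't intersect


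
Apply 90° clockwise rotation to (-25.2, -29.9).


90° CW: (x,y) -> (y, -x)
(-25.2,-29.9) -> (-29.9, 25.2)

(-29.9, 25.2)


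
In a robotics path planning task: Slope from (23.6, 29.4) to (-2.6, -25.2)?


slope = (y2-y1)/(x2-x1) = ((-25.2)-29.4)/((-2.6)-23.6) = (-54.6)/(-26.2) = 2.084

2.084


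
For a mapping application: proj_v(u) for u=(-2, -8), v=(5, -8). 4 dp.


u.v = 54, |v| = sqrt(89) = 9.434
Scalar projection = u.v / |v| = 54 / sqrt(89) = 5.724

5.724


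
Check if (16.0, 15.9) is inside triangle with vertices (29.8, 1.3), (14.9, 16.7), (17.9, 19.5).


Cross products: AB x AP = -5.02, BC x BP = -5.48, CA x CP = -77.42
All same sign? yes

Yes, inside


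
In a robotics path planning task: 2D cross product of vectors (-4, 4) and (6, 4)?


u x v = u_x*v_y - u_y*v_x = (-4)*4 - 4*6
= (-16) - 24 = -40

-40


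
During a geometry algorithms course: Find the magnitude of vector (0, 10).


|u| = sqrt(0^2 + 10^2) = sqrt(100) = 10

10


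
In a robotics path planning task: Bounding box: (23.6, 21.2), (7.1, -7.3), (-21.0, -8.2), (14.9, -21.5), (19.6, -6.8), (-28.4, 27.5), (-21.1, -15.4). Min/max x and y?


x range: [-28.4, 23.6]
y range: [-21.5, 27.5]
Bounding box: (-28.4,-21.5) to (23.6,27.5)

(-28.4,-21.5) to (23.6,27.5)


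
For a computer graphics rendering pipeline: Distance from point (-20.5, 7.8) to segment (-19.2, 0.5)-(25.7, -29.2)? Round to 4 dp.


Project P onto AB: t = 0 (clamped to [0,1])
Closest point on segment: (-19.2, 0.5)
Distance: 7.4148

7.4148


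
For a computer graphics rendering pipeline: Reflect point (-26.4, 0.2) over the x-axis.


Reflection over x-axis: (x,y) -> (x,-y)
(-26.4, 0.2) -> (-26.4, -0.2)

(-26.4, -0.2)


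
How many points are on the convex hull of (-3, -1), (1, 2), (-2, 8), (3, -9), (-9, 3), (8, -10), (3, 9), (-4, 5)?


Convex hull vertices (CCW): (-9, 3), (3, -9), (8, -10), (3, 9), (-2, 8)
Count = 5

5


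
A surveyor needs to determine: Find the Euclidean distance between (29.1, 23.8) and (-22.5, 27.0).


dx=-51.6, dy=3.2
d^2 = (-51.6)^2 + 3.2^2 = 2672.8
d = sqrt(2672.8) = 51.6991

51.6991


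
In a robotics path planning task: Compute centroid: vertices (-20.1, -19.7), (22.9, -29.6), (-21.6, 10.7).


Centroid = ((x_A+x_B+x_C)/3, (y_A+y_B+y_C)/3)
= (((-20.1)+22.9+(-21.6))/3, ((-19.7)+(-29.6)+10.7)/3)
= (-6.2667, -12.8667)

(-6.2667, -12.8667)


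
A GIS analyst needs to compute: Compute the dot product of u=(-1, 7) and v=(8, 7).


u . v = u_x*v_x + u_y*v_y = (-1)*8 + 7*7
= (-8) + 49 = 41

41


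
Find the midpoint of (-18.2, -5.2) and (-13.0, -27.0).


M = (((-18.2)+(-13))/2, ((-5.2)+(-27))/2)
= (-15.6, -16.1)

(-15.6, -16.1)


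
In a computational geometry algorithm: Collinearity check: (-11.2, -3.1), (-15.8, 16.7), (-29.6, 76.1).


Cross product: ((-15.8)-(-11.2))*(76.1-(-3.1)) - (16.7-(-3.1))*((-29.6)-(-11.2))
= 0

Yes, collinear
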